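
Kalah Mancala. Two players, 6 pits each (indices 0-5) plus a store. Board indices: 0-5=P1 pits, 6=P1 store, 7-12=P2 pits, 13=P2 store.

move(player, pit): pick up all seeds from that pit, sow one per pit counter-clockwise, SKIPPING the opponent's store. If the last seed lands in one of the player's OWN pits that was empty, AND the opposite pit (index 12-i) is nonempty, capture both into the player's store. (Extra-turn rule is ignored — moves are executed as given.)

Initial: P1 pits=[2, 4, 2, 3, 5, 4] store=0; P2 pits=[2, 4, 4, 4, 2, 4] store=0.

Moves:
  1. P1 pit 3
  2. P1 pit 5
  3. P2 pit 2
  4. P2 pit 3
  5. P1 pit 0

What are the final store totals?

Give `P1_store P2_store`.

Move 1: P1 pit3 -> P1=[2,4,2,0,6,5](1) P2=[2,4,4,4,2,4](0)
Move 2: P1 pit5 -> P1=[2,4,2,0,6,0](2) P2=[3,5,5,5,2,4](0)
Move 3: P2 pit2 -> P1=[3,4,2,0,6,0](2) P2=[3,5,0,6,3,5](1)
Move 4: P2 pit3 -> P1=[4,5,3,0,6,0](2) P2=[3,5,0,0,4,6](2)
Move 5: P1 pit0 -> P1=[0,6,4,1,7,0](2) P2=[3,5,0,0,4,6](2)

Answer: 2 2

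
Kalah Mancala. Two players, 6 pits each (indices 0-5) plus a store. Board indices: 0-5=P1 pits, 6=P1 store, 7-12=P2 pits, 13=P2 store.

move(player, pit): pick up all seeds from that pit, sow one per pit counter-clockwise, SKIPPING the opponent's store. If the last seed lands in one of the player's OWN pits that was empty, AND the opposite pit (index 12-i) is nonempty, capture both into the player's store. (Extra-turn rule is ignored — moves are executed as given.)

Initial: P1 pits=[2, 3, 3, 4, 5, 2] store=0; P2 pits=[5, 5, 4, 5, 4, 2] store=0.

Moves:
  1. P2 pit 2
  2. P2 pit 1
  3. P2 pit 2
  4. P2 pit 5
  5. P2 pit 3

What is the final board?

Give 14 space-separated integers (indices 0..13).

Move 1: P2 pit2 -> P1=[2,3,3,4,5,2](0) P2=[5,5,0,6,5,3](1)
Move 2: P2 pit1 -> P1=[2,3,3,4,5,2](0) P2=[5,0,1,7,6,4](2)
Move 3: P2 pit2 -> P1=[2,3,3,4,5,2](0) P2=[5,0,0,8,6,4](2)
Move 4: P2 pit5 -> P1=[3,4,4,4,5,2](0) P2=[5,0,0,8,6,0](3)
Move 5: P2 pit3 -> P1=[4,5,5,5,6,2](0) P2=[5,0,0,0,7,1](4)

Answer: 4 5 5 5 6 2 0 5 0 0 0 7 1 4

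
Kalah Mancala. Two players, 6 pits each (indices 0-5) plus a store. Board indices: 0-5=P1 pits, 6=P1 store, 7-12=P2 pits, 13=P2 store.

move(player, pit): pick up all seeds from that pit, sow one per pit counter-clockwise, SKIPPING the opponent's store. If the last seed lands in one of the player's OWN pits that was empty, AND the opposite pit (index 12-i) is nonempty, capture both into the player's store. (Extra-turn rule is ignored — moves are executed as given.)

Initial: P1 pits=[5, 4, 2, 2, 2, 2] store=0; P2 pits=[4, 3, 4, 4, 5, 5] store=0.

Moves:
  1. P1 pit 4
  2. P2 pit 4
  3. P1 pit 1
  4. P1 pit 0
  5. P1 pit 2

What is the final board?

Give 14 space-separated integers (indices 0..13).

Answer: 0 1 0 5 3 6 4 5 3 4 4 0 6 1

Derivation:
Move 1: P1 pit4 -> P1=[5,4,2,2,0,3](1) P2=[4,3,4,4,5,5](0)
Move 2: P2 pit4 -> P1=[6,5,3,2,0,3](1) P2=[4,3,4,4,0,6](1)
Move 3: P1 pit1 -> P1=[6,0,4,3,1,4](2) P2=[4,3,4,4,0,6](1)
Move 4: P1 pit0 -> P1=[0,1,5,4,2,5](3) P2=[4,3,4,4,0,6](1)
Move 5: P1 pit2 -> P1=[0,1,0,5,3,6](4) P2=[5,3,4,4,0,6](1)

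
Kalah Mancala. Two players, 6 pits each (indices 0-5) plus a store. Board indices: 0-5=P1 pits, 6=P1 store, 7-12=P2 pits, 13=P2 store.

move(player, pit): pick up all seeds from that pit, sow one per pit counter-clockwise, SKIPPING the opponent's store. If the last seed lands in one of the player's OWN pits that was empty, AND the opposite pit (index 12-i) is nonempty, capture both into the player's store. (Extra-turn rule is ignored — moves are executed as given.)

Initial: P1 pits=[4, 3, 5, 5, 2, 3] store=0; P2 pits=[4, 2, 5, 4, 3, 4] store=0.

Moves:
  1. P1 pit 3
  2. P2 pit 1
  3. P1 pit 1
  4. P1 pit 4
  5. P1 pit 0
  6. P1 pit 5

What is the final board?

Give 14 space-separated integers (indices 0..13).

Answer: 0 1 7 2 0 0 5 7 1 7 6 4 4 0

Derivation:
Move 1: P1 pit3 -> P1=[4,3,5,0,3,4](1) P2=[5,3,5,4,3,4](0)
Move 2: P2 pit1 -> P1=[4,3,5,0,3,4](1) P2=[5,0,6,5,4,4](0)
Move 3: P1 pit1 -> P1=[4,0,6,1,4,4](1) P2=[5,0,6,5,4,4](0)
Move 4: P1 pit4 -> P1=[4,0,6,1,0,5](2) P2=[6,1,6,5,4,4](0)
Move 5: P1 pit0 -> P1=[0,1,7,2,0,5](4) P2=[6,0,6,5,4,4](0)
Move 6: P1 pit5 -> P1=[0,1,7,2,0,0](5) P2=[7,1,7,6,4,4](0)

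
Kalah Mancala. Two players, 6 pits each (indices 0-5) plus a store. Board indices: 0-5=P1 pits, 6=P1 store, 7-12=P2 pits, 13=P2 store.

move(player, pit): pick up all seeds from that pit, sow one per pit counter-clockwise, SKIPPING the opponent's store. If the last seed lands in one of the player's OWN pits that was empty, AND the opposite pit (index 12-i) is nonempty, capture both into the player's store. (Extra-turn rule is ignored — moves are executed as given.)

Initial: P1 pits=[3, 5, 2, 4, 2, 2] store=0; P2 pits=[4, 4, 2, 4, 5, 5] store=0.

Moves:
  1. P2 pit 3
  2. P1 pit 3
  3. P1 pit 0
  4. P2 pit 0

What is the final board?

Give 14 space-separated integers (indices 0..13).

Move 1: P2 pit3 -> P1=[4,5,2,4,2,2](0) P2=[4,4,2,0,6,6](1)
Move 2: P1 pit3 -> P1=[4,5,2,0,3,3](1) P2=[5,4,2,0,6,6](1)
Move 3: P1 pit0 -> P1=[0,6,3,1,4,3](1) P2=[5,4,2,0,6,6](1)
Move 4: P2 pit0 -> P1=[0,6,3,1,4,3](1) P2=[0,5,3,1,7,7](1)

Answer: 0 6 3 1 4 3 1 0 5 3 1 7 7 1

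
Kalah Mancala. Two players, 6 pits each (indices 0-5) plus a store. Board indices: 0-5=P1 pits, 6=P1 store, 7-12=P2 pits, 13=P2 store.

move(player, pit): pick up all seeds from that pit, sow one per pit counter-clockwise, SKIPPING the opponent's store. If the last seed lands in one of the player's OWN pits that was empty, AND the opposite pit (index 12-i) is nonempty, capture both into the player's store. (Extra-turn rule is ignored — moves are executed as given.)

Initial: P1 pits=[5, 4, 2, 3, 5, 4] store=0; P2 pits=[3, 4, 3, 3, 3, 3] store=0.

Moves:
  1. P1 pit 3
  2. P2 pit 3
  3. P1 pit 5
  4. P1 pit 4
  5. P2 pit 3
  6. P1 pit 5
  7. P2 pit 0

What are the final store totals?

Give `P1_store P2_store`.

Move 1: P1 pit3 -> P1=[5,4,2,0,6,5](1) P2=[3,4,3,3,3,3](0)
Move 2: P2 pit3 -> P1=[5,4,2,0,6,5](1) P2=[3,4,3,0,4,4](1)
Move 3: P1 pit5 -> P1=[5,4,2,0,6,0](2) P2=[4,5,4,1,4,4](1)
Move 4: P1 pit4 -> P1=[5,4,2,0,0,1](3) P2=[5,6,5,2,4,4](1)
Move 5: P2 pit3 -> P1=[5,4,2,0,0,1](3) P2=[5,6,5,0,5,5](1)
Move 6: P1 pit5 -> P1=[5,4,2,0,0,0](4) P2=[5,6,5,0,5,5](1)
Move 7: P2 pit0 -> P1=[5,4,2,0,0,0](4) P2=[0,7,6,1,6,6](1)

Answer: 4 1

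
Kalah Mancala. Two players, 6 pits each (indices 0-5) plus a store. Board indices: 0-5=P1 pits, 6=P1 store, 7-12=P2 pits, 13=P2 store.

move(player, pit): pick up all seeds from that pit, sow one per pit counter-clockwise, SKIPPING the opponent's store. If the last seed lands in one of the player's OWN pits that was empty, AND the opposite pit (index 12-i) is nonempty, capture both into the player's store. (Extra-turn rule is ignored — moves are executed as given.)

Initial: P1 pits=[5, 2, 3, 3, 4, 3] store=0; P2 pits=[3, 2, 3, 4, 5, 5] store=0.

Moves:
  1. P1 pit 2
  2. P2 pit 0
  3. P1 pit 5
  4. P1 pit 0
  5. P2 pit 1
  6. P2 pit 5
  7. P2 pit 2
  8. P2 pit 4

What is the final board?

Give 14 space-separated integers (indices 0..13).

Move 1: P1 pit2 -> P1=[5,2,0,4,5,4](0) P2=[3,2,3,4,5,5](0)
Move 2: P2 pit0 -> P1=[5,2,0,4,5,4](0) P2=[0,3,4,5,5,5](0)
Move 3: P1 pit5 -> P1=[5,2,0,4,5,0](1) P2=[1,4,5,5,5,5](0)
Move 4: P1 pit0 -> P1=[0,3,1,5,6,0](3) P2=[0,4,5,5,5,5](0)
Move 5: P2 pit1 -> P1=[0,3,1,5,6,0](3) P2=[0,0,6,6,6,6](0)
Move 6: P2 pit5 -> P1=[1,4,2,6,7,0](3) P2=[0,0,6,6,6,0](1)
Move 7: P2 pit2 -> P1=[2,5,2,6,7,0](3) P2=[0,0,0,7,7,1](2)
Move 8: P2 pit4 -> P1=[3,6,3,7,8,0](3) P2=[0,0,0,7,0,2](3)

Answer: 3 6 3 7 8 0 3 0 0 0 7 0 2 3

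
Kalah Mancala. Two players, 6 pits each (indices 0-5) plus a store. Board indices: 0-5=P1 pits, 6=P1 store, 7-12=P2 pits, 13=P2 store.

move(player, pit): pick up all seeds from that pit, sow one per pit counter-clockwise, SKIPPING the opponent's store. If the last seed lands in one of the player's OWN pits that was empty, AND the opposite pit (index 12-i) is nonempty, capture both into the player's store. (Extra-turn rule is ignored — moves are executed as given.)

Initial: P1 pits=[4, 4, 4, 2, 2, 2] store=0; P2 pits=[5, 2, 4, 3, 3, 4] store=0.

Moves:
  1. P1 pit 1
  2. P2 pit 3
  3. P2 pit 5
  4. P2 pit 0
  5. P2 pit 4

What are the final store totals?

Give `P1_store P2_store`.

Move 1: P1 pit1 -> P1=[4,0,5,3,3,3](0) P2=[5,2,4,3,3,4](0)
Move 2: P2 pit3 -> P1=[4,0,5,3,3,3](0) P2=[5,2,4,0,4,5](1)
Move 3: P2 pit5 -> P1=[5,1,6,4,3,3](0) P2=[5,2,4,0,4,0](2)
Move 4: P2 pit0 -> P1=[0,1,6,4,3,3](0) P2=[0,3,5,1,5,0](8)
Move 5: P2 pit4 -> P1=[1,2,7,4,3,3](0) P2=[0,3,5,1,0,1](9)

Answer: 0 9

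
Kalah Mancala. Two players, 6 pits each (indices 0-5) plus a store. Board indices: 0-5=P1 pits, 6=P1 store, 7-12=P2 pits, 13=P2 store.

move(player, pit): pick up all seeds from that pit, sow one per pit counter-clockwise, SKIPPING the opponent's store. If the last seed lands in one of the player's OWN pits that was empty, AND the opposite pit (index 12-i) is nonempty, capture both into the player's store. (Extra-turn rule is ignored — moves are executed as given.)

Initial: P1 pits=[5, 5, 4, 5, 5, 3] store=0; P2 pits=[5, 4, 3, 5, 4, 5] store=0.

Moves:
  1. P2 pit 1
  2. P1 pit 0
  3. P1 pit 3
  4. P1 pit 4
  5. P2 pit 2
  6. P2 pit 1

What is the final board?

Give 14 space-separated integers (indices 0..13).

Move 1: P2 pit1 -> P1=[5,5,4,5,5,3](0) P2=[5,0,4,6,5,6](0)
Move 2: P1 pit0 -> P1=[0,6,5,6,6,4](0) P2=[5,0,4,6,5,6](0)
Move 3: P1 pit3 -> P1=[0,6,5,0,7,5](1) P2=[6,1,5,6,5,6](0)
Move 4: P1 pit4 -> P1=[0,6,5,0,0,6](2) P2=[7,2,6,7,6,6](0)
Move 5: P2 pit2 -> P1=[1,7,5,0,0,6](2) P2=[7,2,0,8,7,7](1)
Move 6: P2 pit1 -> P1=[1,7,5,0,0,6](2) P2=[7,0,1,9,7,7](1)

Answer: 1 7 5 0 0 6 2 7 0 1 9 7 7 1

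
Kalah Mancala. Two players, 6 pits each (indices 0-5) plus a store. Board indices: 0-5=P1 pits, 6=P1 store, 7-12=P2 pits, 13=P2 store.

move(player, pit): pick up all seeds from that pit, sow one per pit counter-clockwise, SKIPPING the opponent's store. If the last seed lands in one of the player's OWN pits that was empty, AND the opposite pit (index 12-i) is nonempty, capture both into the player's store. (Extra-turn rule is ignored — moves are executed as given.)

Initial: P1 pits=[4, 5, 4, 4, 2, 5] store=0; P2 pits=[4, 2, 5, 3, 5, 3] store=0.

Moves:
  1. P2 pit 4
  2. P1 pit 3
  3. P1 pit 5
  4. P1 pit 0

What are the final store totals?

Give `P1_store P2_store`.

Answer: 9 1

Derivation:
Move 1: P2 pit4 -> P1=[5,6,5,4,2,5](0) P2=[4,2,5,3,0,4](1)
Move 2: P1 pit3 -> P1=[5,6,5,0,3,6](1) P2=[5,2,5,3,0,4](1)
Move 3: P1 pit5 -> P1=[5,6,5,0,3,0](2) P2=[6,3,6,4,1,4](1)
Move 4: P1 pit0 -> P1=[0,7,6,1,4,0](9) P2=[0,3,6,4,1,4](1)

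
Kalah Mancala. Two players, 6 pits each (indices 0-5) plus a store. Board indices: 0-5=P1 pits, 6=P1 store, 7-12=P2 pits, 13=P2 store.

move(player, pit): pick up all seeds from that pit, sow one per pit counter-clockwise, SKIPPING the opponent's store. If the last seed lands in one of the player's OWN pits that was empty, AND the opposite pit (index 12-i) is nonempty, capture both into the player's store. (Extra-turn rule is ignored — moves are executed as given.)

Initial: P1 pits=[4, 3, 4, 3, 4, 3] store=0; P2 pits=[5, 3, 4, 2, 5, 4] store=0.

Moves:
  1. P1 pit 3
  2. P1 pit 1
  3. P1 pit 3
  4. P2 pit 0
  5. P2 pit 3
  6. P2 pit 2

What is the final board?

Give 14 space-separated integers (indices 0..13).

Move 1: P1 pit3 -> P1=[4,3,4,0,5,4](1) P2=[5,3,4,2,5,4](0)
Move 2: P1 pit1 -> P1=[4,0,5,1,6,4](1) P2=[5,3,4,2,5,4](0)
Move 3: P1 pit3 -> P1=[4,0,5,0,7,4](1) P2=[5,3,4,2,5,4](0)
Move 4: P2 pit0 -> P1=[4,0,5,0,7,4](1) P2=[0,4,5,3,6,5](0)
Move 5: P2 pit3 -> P1=[4,0,5,0,7,4](1) P2=[0,4,5,0,7,6](1)
Move 6: P2 pit2 -> P1=[5,0,5,0,7,4](1) P2=[0,4,0,1,8,7](2)

Answer: 5 0 5 0 7 4 1 0 4 0 1 8 7 2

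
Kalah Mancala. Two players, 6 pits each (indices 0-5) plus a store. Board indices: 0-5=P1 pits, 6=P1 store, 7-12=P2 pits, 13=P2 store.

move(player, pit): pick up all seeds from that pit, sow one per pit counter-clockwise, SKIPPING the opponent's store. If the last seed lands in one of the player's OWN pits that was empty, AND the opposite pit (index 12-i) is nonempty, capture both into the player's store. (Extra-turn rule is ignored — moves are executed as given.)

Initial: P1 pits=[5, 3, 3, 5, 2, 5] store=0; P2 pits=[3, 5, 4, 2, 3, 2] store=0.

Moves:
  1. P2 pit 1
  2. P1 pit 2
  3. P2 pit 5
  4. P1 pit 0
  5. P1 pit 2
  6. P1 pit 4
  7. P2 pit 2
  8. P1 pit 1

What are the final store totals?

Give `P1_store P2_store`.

Move 1: P2 pit1 -> P1=[5,3,3,5,2,5](0) P2=[3,0,5,3,4,3](1)
Move 2: P1 pit2 -> P1=[5,3,0,6,3,6](0) P2=[3,0,5,3,4,3](1)
Move 3: P2 pit5 -> P1=[6,4,0,6,3,6](0) P2=[3,0,5,3,4,0](2)
Move 4: P1 pit0 -> P1=[0,5,1,7,4,7](1) P2=[3,0,5,3,4,0](2)
Move 5: P1 pit2 -> P1=[0,5,0,8,4,7](1) P2=[3,0,5,3,4,0](2)
Move 6: P1 pit4 -> P1=[0,5,0,8,0,8](2) P2=[4,1,5,3,4,0](2)
Move 7: P2 pit2 -> P1=[1,5,0,8,0,8](2) P2=[4,1,0,4,5,1](3)
Move 8: P1 pit1 -> P1=[1,0,1,9,1,9](3) P2=[4,1,0,4,5,1](3)

Answer: 3 3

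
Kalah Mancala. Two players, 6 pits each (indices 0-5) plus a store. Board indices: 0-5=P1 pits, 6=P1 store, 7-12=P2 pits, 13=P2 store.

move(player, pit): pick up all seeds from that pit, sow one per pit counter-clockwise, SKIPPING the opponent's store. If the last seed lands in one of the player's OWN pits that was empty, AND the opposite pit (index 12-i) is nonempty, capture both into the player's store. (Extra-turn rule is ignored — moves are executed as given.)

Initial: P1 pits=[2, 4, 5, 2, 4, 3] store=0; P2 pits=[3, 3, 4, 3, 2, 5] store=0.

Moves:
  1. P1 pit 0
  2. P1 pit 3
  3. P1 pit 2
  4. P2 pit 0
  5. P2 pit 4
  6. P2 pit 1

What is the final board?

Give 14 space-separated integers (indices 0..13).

Move 1: P1 pit0 -> P1=[0,5,6,2,4,3](0) P2=[3,3,4,3,2,5](0)
Move 2: P1 pit3 -> P1=[0,5,6,0,5,4](0) P2=[3,3,4,3,2,5](0)
Move 3: P1 pit2 -> P1=[0,5,0,1,6,5](1) P2=[4,4,4,3,2,5](0)
Move 4: P2 pit0 -> P1=[0,5,0,1,6,5](1) P2=[0,5,5,4,3,5](0)
Move 5: P2 pit4 -> P1=[1,5,0,1,6,5](1) P2=[0,5,5,4,0,6](1)
Move 6: P2 pit1 -> P1=[1,5,0,1,6,5](1) P2=[0,0,6,5,1,7](2)

Answer: 1 5 0 1 6 5 1 0 0 6 5 1 7 2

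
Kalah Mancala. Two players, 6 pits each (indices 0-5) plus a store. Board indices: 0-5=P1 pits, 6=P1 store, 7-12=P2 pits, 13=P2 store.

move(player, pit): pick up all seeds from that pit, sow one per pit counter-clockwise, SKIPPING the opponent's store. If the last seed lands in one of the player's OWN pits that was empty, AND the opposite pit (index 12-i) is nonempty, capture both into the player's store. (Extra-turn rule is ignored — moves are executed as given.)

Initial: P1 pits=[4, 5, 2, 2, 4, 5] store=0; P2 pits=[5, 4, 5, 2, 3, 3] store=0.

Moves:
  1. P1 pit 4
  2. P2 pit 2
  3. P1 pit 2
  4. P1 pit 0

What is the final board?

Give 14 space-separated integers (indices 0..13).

Move 1: P1 pit4 -> P1=[4,5,2,2,0,6](1) P2=[6,5,5,2,3,3](0)
Move 2: P2 pit2 -> P1=[5,5,2,2,0,6](1) P2=[6,5,0,3,4,4](1)
Move 3: P1 pit2 -> P1=[5,5,0,3,0,6](7) P2=[6,0,0,3,4,4](1)
Move 4: P1 pit0 -> P1=[0,6,1,4,1,7](7) P2=[6,0,0,3,4,4](1)

Answer: 0 6 1 4 1 7 7 6 0 0 3 4 4 1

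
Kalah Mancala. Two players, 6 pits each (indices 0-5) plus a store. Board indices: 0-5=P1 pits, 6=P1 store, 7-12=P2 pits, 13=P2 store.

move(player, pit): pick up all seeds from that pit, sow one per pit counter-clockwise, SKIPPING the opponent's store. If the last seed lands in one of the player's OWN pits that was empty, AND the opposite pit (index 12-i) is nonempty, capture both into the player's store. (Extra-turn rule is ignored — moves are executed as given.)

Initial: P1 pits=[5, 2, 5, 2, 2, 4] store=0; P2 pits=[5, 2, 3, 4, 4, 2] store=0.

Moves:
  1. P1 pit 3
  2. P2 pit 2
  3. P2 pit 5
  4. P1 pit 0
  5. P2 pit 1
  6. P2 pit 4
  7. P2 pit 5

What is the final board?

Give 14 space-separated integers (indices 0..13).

Answer: 1 5 7 1 4 6 1 5 0 1 6 0 0 3

Derivation:
Move 1: P1 pit3 -> P1=[5,2,5,0,3,5](0) P2=[5,2,3,4,4,2](0)
Move 2: P2 pit2 -> P1=[5,2,5,0,3,5](0) P2=[5,2,0,5,5,3](0)
Move 3: P2 pit5 -> P1=[6,3,5,0,3,5](0) P2=[5,2,0,5,5,0](1)
Move 4: P1 pit0 -> P1=[0,4,6,1,4,6](1) P2=[5,2,0,5,5,0](1)
Move 5: P2 pit1 -> P1=[0,4,6,1,4,6](1) P2=[5,0,1,6,5,0](1)
Move 6: P2 pit4 -> P1=[1,5,7,1,4,6](1) P2=[5,0,1,6,0,1](2)
Move 7: P2 pit5 -> P1=[1,5,7,1,4,6](1) P2=[5,0,1,6,0,0](3)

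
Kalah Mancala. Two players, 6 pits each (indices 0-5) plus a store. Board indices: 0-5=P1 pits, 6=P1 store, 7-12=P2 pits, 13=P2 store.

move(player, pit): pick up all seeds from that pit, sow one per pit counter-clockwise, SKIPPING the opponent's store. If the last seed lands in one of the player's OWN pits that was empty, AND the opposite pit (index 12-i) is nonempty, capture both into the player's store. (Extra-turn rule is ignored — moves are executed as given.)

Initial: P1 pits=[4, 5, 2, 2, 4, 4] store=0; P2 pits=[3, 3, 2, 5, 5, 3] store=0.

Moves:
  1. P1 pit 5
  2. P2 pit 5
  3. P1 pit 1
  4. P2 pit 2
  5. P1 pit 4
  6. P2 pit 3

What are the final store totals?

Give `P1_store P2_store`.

Answer: 3 8

Derivation:
Move 1: P1 pit5 -> P1=[4,5,2,2,4,0](1) P2=[4,4,3,5,5,3](0)
Move 2: P2 pit5 -> P1=[5,6,2,2,4,0](1) P2=[4,4,3,5,5,0](1)
Move 3: P1 pit1 -> P1=[5,0,3,3,5,1](2) P2=[5,4,3,5,5,0](1)
Move 4: P2 pit2 -> P1=[0,0,3,3,5,1](2) P2=[5,4,0,6,6,0](7)
Move 5: P1 pit4 -> P1=[0,0,3,3,0,2](3) P2=[6,5,1,6,6,0](7)
Move 6: P2 pit3 -> P1=[1,1,4,3,0,2](3) P2=[6,5,1,0,7,1](8)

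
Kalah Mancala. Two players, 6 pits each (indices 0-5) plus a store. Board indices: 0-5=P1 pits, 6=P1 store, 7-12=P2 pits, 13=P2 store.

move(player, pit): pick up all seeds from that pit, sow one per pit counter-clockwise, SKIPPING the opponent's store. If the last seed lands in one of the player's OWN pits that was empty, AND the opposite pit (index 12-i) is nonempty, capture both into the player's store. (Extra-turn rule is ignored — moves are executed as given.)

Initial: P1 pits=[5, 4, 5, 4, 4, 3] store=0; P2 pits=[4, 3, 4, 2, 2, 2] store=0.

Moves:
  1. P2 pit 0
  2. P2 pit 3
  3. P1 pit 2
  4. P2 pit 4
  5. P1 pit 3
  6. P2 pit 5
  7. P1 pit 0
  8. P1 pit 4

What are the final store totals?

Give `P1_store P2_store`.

Move 1: P2 pit0 -> P1=[5,4,5,4,4,3](0) P2=[0,4,5,3,3,2](0)
Move 2: P2 pit3 -> P1=[5,4,5,4,4,3](0) P2=[0,4,5,0,4,3](1)
Move 3: P1 pit2 -> P1=[5,4,0,5,5,4](1) P2=[1,4,5,0,4,3](1)
Move 4: P2 pit4 -> P1=[6,5,0,5,5,4](1) P2=[1,4,5,0,0,4](2)
Move 5: P1 pit3 -> P1=[6,5,0,0,6,5](2) P2=[2,5,5,0,0,4](2)
Move 6: P2 pit5 -> P1=[7,6,1,0,6,5](2) P2=[2,5,5,0,0,0](3)
Move 7: P1 pit0 -> P1=[0,7,2,1,7,6](3) P2=[3,5,5,0,0,0](3)
Move 8: P1 pit4 -> P1=[0,7,2,1,0,7](4) P2=[4,6,6,1,1,0](3)

Answer: 4 3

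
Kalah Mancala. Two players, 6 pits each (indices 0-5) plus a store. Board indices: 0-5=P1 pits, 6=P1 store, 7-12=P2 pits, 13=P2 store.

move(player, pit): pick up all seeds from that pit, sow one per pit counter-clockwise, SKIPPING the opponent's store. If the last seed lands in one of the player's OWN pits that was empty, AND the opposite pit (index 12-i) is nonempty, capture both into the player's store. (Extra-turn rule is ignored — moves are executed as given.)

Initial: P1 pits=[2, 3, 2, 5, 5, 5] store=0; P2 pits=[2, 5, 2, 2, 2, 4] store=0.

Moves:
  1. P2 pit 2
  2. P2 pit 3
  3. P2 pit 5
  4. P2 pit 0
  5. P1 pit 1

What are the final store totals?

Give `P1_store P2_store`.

Move 1: P2 pit2 -> P1=[2,3,2,5,5,5](0) P2=[2,5,0,3,3,4](0)
Move 2: P2 pit3 -> P1=[2,3,2,5,5,5](0) P2=[2,5,0,0,4,5](1)
Move 3: P2 pit5 -> P1=[3,4,3,6,5,5](0) P2=[2,5,0,0,4,0](2)
Move 4: P2 pit0 -> P1=[3,4,3,0,5,5](0) P2=[0,6,0,0,4,0](9)
Move 5: P1 pit1 -> P1=[3,0,4,1,6,6](0) P2=[0,6,0,0,4,0](9)

Answer: 0 9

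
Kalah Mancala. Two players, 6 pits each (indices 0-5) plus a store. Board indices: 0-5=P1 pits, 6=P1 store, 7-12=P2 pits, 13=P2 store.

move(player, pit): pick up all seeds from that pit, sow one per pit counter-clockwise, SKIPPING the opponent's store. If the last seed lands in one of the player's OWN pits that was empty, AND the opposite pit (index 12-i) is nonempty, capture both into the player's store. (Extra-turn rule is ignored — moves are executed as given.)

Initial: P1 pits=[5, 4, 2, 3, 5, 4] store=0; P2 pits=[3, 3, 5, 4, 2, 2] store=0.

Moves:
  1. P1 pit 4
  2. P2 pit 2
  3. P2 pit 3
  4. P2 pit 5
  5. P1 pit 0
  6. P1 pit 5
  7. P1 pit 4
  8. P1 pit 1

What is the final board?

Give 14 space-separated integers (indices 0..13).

Move 1: P1 pit4 -> P1=[5,4,2,3,0,5](1) P2=[4,4,6,4,2,2](0)
Move 2: P2 pit2 -> P1=[6,5,2,3,0,5](1) P2=[4,4,0,5,3,3](1)
Move 3: P2 pit3 -> P1=[7,6,2,3,0,5](1) P2=[4,4,0,0,4,4](2)
Move 4: P2 pit5 -> P1=[8,7,3,3,0,5](1) P2=[4,4,0,0,4,0](3)
Move 5: P1 pit0 -> P1=[0,8,4,4,1,6](2) P2=[5,5,0,0,4,0](3)
Move 6: P1 pit5 -> P1=[0,8,4,4,1,0](3) P2=[6,6,1,1,5,0](3)
Move 7: P1 pit4 -> P1=[0,8,4,4,0,0](10) P2=[0,6,1,1,5,0](3)
Move 8: P1 pit1 -> P1=[0,0,5,5,1,1](11) P2=[1,7,2,1,5,0](3)

Answer: 0 0 5 5 1 1 11 1 7 2 1 5 0 3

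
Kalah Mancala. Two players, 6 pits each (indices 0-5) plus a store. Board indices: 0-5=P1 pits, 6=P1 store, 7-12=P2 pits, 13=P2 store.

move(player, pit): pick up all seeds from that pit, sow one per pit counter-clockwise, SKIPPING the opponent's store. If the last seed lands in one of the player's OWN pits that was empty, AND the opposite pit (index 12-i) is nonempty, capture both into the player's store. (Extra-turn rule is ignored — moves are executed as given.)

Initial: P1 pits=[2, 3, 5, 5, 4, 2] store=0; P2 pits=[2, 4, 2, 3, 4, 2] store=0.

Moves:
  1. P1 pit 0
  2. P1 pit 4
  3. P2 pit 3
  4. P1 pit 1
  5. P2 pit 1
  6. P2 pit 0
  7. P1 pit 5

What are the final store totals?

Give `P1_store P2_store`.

Move 1: P1 pit0 -> P1=[0,4,6,5,4,2](0) P2=[2,4,2,3,4,2](0)
Move 2: P1 pit4 -> P1=[0,4,6,5,0,3](1) P2=[3,5,2,3,4,2](0)
Move 3: P2 pit3 -> P1=[0,4,6,5,0,3](1) P2=[3,5,2,0,5,3](1)
Move 4: P1 pit1 -> P1=[0,0,7,6,1,4](1) P2=[3,5,2,0,5,3](1)
Move 5: P2 pit1 -> P1=[0,0,7,6,1,4](1) P2=[3,0,3,1,6,4](2)
Move 6: P2 pit0 -> P1=[0,0,7,6,1,4](1) P2=[0,1,4,2,6,4](2)
Move 7: P1 pit5 -> P1=[0,0,7,6,1,0](2) P2=[1,2,5,2,6,4](2)

Answer: 2 2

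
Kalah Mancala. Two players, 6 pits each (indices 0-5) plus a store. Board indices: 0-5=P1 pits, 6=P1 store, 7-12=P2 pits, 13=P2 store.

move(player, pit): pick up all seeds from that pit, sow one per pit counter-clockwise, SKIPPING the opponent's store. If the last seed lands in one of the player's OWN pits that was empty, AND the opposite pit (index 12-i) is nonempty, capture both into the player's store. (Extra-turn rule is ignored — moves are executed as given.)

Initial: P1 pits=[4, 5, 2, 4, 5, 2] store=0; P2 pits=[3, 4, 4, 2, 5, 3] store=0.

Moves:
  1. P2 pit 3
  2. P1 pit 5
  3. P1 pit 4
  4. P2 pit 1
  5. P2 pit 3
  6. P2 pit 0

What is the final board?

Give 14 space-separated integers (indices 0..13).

Answer: 4 5 2 4 0 1 2 0 1 7 1 9 6 1

Derivation:
Move 1: P2 pit3 -> P1=[4,5,2,4,5,2](0) P2=[3,4,4,0,6,4](0)
Move 2: P1 pit5 -> P1=[4,5,2,4,5,0](1) P2=[4,4,4,0,6,4](0)
Move 3: P1 pit4 -> P1=[4,5,2,4,0,1](2) P2=[5,5,5,0,6,4](0)
Move 4: P2 pit1 -> P1=[4,5,2,4,0,1](2) P2=[5,0,6,1,7,5](1)
Move 5: P2 pit3 -> P1=[4,5,2,4,0,1](2) P2=[5,0,6,0,8,5](1)
Move 6: P2 pit0 -> P1=[4,5,2,4,0,1](2) P2=[0,1,7,1,9,6](1)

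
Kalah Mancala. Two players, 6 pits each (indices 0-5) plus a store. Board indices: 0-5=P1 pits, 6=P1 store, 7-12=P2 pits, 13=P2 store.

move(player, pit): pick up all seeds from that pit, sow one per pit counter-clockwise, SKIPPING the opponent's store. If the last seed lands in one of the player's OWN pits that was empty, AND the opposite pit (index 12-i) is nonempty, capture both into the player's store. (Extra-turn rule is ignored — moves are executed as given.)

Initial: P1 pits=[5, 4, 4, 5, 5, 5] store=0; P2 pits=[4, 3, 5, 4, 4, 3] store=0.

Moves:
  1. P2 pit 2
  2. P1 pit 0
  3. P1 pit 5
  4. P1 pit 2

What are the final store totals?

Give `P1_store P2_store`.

Move 1: P2 pit2 -> P1=[6,4,4,5,5,5](0) P2=[4,3,0,5,5,4](1)
Move 2: P1 pit0 -> P1=[0,5,5,6,6,6](1) P2=[4,3,0,5,5,4](1)
Move 3: P1 pit5 -> P1=[0,5,5,6,6,0](2) P2=[5,4,1,6,6,4](1)
Move 4: P1 pit2 -> P1=[0,5,0,7,7,1](3) P2=[6,4,1,6,6,4](1)

Answer: 3 1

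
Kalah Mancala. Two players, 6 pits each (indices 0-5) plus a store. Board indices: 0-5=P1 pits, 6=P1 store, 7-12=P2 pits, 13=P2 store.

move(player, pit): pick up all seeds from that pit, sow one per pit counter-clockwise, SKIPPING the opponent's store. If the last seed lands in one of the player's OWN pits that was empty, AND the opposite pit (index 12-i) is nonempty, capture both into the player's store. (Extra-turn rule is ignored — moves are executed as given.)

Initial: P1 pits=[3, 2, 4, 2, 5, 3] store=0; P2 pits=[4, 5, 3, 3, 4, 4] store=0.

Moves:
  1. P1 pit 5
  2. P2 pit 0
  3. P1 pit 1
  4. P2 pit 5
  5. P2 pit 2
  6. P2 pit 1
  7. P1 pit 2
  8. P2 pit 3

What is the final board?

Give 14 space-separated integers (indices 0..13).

Move 1: P1 pit5 -> P1=[3,2,4,2,5,0](1) P2=[5,6,3,3,4,4](0)
Move 2: P2 pit0 -> P1=[3,2,4,2,5,0](1) P2=[0,7,4,4,5,5](0)
Move 3: P1 pit1 -> P1=[3,0,5,3,5,0](1) P2=[0,7,4,4,5,5](0)
Move 4: P2 pit5 -> P1=[4,1,6,4,5,0](1) P2=[0,7,4,4,5,0](1)
Move 5: P2 pit2 -> P1=[4,1,6,4,5,0](1) P2=[0,7,0,5,6,1](2)
Move 6: P2 pit1 -> P1=[5,2,6,4,5,0](1) P2=[0,0,1,6,7,2](3)
Move 7: P1 pit2 -> P1=[5,2,0,5,6,1](2) P2=[1,1,1,6,7,2](3)
Move 8: P2 pit3 -> P1=[6,3,1,5,6,1](2) P2=[1,1,1,0,8,3](4)

Answer: 6 3 1 5 6 1 2 1 1 1 0 8 3 4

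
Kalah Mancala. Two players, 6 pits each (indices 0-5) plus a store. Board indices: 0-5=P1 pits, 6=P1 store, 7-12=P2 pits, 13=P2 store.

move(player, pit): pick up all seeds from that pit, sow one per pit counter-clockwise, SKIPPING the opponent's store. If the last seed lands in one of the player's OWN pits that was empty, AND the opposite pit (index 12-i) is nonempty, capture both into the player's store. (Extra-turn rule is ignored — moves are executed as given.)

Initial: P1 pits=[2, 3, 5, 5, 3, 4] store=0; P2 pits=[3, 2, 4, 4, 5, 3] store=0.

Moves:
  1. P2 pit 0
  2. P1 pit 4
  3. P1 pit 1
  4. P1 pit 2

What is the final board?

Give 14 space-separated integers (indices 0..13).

Answer: 2 0 0 7 1 6 6 2 1 5 5 5 3 0

Derivation:
Move 1: P2 pit0 -> P1=[2,3,5,5,3,4](0) P2=[0,3,5,5,5,3](0)
Move 2: P1 pit4 -> P1=[2,3,5,5,0,5](1) P2=[1,3,5,5,5,3](0)
Move 3: P1 pit1 -> P1=[2,0,6,6,0,5](5) P2=[1,0,5,5,5,3](0)
Move 4: P1 pit2 -> P1=[2,0,0,7,1,6](6) P2=[2,1,5,5,5,3](0)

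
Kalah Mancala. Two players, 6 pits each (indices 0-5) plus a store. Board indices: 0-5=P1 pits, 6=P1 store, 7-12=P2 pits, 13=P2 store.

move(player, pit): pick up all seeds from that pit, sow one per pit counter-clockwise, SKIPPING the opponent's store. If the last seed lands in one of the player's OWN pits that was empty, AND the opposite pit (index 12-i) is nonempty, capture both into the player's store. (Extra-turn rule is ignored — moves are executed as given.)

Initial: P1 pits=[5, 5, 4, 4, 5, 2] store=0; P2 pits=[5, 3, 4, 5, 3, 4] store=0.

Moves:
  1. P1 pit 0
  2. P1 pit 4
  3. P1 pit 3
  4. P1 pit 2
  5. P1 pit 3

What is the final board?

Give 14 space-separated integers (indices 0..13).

Move 1: P1 pit0 -> P1=[0,6,5,5,6,3](0) P2=[5,3,4,5,3,4](0)
Move 2: P1 pit4 -> P1=[0,6,5,5,0,4](1) P2=[6,4,5,6,3,4](0)
Move 3: P1 pit3 -> P1=[0,6,5,0,1,5](2) P2=[7,5,5,6,3,4](0)
Move 4: P1 pit2 -> P1=[0,6,0,1,2,6](3) P2=[8,5,5,6,3,4](0)
Move 5: P1 pit3 -> P1=[0,6,0,0,3,6](3) P2=[8,5,5,6,3,4](0)

Answer: 0 6 0 0 3 6 3 8 5 5 6 3 4 0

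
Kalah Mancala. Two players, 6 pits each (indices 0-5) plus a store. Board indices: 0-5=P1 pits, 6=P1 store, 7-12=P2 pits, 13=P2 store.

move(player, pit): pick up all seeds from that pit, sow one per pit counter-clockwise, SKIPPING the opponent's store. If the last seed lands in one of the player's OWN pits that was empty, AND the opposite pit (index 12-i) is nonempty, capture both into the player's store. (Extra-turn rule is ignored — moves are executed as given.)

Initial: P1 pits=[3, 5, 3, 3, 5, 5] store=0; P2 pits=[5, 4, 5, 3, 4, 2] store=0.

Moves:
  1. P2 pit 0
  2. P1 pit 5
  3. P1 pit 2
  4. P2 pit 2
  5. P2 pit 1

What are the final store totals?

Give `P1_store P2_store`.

Move 1: P2 pit0 -> P1=[3,5,3,3,5,5](0) P2=[0,5,6,4,5,3](0)
Move 2: P1 pit5 -> P1=[3,5,3,3,5,0](1) P2=[1,6,7,5,5,3](0)
Move 3: P1 pit2 -> P1=[3,5,0,4,6,0](3) P2=[0,6,7,5,5,3](0)
Move 4: P2 pit2 -> P1=[4,6,1,4,6,0](3) P2=[0,6,0,6,6,4](1)
Move 5: P2 pit1 -> P1=[5,6,1,4,6,0](3) P2=[0,0,1,7,7,5](2)

Answer: 3 2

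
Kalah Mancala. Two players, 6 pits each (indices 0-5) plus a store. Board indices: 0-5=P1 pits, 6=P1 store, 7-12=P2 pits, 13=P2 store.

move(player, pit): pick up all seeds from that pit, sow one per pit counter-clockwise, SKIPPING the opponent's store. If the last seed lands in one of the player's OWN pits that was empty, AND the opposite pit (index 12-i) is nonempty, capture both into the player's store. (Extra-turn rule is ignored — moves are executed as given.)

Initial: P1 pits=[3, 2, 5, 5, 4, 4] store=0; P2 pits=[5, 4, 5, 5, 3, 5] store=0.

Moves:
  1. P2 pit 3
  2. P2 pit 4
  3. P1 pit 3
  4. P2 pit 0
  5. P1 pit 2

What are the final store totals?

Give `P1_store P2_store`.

Move 1: P2 pit3 -> P1=[4,3,5,5,4,4](0) P2=[5,4,5,0,4,6](1)
Move 2: P2 pit4 -> P1=[5,4,5,5,4,4](0) P2=[5,4,5,0,0,7](2)
Move 3: P1 pit3 -> P1=[5,4,5,0,5,5](1) P2=[6,5,5,0,0,7](2)
Move 4: P2 pit0 -> P1=[5,4,5,0,5,5](1) P2=[0,6,6,1,1,8](3)
Move 5: P1 pit2 -> P1=[5,4,0,1,6,6](2) P2=[1,6,6,1,1,8](3)

Answer: 2 3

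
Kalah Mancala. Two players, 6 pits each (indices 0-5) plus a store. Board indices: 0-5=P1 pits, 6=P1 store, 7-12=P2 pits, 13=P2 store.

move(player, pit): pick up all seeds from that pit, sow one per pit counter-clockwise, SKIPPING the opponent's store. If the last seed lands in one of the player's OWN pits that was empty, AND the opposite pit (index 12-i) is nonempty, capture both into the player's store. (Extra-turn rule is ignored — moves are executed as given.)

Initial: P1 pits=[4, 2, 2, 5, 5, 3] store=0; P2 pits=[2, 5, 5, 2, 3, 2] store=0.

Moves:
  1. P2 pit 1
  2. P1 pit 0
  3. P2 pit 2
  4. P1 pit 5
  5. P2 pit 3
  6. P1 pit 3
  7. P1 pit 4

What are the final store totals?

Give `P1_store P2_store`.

Move 1: P2 pit1 -> P1=[4,2,2,5,5,3](0) P2=[2,0,6,3,4,3](1)
Move 2: P1 pit0 -> P1=[0,3,3,6,6,3](0) P2=[2,0,6,3,4,3](1)
Move 3: P2 pit2 -> P1=[1,4,3,6,6,3](0) P2=[2,0,0,4,5,4](2)
Move 4: P1 pit5 -> P1=[1,4,3,6,6,0](1) P2=[3,1,0,4,5,4](2)
Move 5: P2 pit3 -> P1=[2,4,3,6,6,0](1) P2=[3,1,0,0,6,5](3)
Move 6: P1 pit3 -> P1=[2,4,3,0,7,1](2) P2=[4,2,1,0,6,5](3)
Move 7: P1 pit4 -> P1=[2,4,3,0,0,2](3) P2=[5,3,2,1,7,5](3)

Answer: 3 3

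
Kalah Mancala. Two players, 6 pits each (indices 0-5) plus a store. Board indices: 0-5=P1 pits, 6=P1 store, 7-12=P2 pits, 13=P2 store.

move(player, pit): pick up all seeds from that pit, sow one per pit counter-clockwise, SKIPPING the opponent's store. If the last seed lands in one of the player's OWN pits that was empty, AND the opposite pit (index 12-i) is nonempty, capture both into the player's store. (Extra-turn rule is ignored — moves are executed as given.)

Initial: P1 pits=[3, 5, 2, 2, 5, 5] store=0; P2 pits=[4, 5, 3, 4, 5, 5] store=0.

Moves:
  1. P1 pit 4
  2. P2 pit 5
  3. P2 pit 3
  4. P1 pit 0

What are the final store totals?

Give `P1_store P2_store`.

Answer: 1 2

Derivation:
Move 1: P1 pit4 -> P1=[3,5,2,2,0,6](1) P2=[5,6,4,4,5,5](0)
Move 2: P2 pit5 -> P1=[4,6,3,3,0,6](1) P2=[5,6,4,4,5,0](1)
Move 3: P2 pit3 -> P1=[5,6,3,3,0,6](1) P2=[5,6,4,0,6,1](2)
Move 4: P1 pit0 -> P1=[0,7,4,4,1,7](1) P2=[5,6,4,0,6,1](2)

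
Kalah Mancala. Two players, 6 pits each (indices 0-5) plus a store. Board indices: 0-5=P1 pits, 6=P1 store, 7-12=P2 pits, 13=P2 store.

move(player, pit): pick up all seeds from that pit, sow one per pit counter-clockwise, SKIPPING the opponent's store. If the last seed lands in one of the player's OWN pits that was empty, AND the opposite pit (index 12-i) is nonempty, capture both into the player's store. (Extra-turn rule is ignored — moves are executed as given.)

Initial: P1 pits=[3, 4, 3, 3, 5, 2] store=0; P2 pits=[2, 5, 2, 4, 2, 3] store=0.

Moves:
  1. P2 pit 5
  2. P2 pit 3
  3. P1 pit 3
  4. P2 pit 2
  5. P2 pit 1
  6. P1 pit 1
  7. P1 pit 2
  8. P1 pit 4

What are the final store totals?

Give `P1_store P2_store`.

Answer: 4 3

Derivation:
Move 1: P2 pit5 -> P1=[4,5,3,3,5,2](0) P2=[2,5,2,4,2,0](1)
Move 2: P2 pit3 -> P1=[5,5,3,3,5,2](0) P2=[2,5,2,0,3,1](2)
Move 3: P1 pit3 -> P1=[5,5,3,0,6,3](1) P2=[2,5,2,0,3,1](2)
Move 4: P2 pit2 -> P1=[5,5,3,0,6,3](1) P2=[2,5,0,1,4,1](2)
Move 5: P2 pit1 -> P1=[5,5,3,0,6,3](1) P2=[2,0,1,2,5,2](3)
Move 6: P1 pit1 -> P1=[5,0,4,1,7,4](2) P2=[2,0,1,2,5,2](3)
Move 7: P1 pit2 -> P1=[5,0,0,2,8,5](3) P2=[2,0,1,2,5,2](3)
Move 8: P1 pit4 -> P1=[5,0,0,2,0,6](4) P2=[3,1,2,3,6,3](3)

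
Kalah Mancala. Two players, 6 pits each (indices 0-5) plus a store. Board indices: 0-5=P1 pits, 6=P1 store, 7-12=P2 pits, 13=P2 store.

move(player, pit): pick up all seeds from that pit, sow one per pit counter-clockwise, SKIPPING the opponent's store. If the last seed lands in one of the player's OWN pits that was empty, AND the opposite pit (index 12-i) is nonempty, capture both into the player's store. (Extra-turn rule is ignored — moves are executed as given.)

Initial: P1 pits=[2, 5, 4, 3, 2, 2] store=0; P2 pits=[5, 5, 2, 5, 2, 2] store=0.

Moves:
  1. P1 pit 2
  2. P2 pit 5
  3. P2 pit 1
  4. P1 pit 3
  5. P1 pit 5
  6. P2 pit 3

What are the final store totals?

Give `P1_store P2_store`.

Move 1: P1 pit2 -> P1=[2,5,0,4,3,3](1) P2=[5,5,2,5,2,2](0)
Move 2: P2 pit5 -> P1=[3,5,0,4,3,3](1) P2=[5,5,2,5,2,0](1)
Move 3: P2 pit1 -> P1=[3,5,0,4,3,3](1) P2=[5,0,3,6,3,1](2)
Move 4: P1 pit3 -> P1=[3,5,0,0,4,4](2) P2=[6,0,3,6,3,1](2)
Move 5: P1 pit5 -> P1=[3,5,0,0,4,0](3) P2=[7,1,4,6,3,1](2)
Move 6: P2 pit3 -> P1=[4,6,1,0,4,0](3) P2=[7,1,4,0,4,2](3)

Answer: 3 3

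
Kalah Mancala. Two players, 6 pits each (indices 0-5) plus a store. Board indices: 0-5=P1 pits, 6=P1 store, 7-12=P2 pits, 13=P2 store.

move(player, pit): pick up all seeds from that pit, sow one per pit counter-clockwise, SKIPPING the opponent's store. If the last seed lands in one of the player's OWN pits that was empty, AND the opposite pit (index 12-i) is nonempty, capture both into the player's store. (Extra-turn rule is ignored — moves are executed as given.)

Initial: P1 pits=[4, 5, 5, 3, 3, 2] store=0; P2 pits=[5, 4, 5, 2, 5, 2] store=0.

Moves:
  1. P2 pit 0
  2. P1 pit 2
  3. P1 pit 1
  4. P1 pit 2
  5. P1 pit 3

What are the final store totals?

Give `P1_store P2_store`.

Answer: 3 0

Derivation:
Move 1: P2 pit0 -> P1=[4,5,5,3,3,2](0) P2=[0,5,6,3,6,3](0)
Move 2: P1 pit2 -> P1=[4,5,0,4,4,3](1) P2=[1,5,6,3,6,3](0)
Move 3: P1 pit1 -> P1=[4,0,1,5,5,4](2) P2=[1,5,6,3,6,3](0)
Move 4: P1 pit2 -> P1=[4,0,0,6,5,4](2) P2=[1,5,6,3,6,3](0)
Move 5: P1 pit3 -> P1=[4,0,0,0,6,5](3) P2=[2,6,7,3,6,3](0)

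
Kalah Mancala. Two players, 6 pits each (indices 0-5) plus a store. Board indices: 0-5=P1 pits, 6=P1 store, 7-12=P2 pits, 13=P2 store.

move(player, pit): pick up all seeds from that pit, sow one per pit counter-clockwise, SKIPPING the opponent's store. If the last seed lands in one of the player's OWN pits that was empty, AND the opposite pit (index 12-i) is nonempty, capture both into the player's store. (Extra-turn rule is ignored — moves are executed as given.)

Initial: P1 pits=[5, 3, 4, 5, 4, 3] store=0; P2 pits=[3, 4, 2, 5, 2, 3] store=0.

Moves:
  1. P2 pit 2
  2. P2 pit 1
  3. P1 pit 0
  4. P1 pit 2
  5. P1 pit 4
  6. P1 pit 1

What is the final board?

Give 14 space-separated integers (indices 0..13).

Move 1: P2 pit2 -> P1=[5,3,4,5,4,3](0) P2=[3,4,0,6,3,3](0)
Move 2: P2 pit1 -> P1=[5,3,4,5,4,3](0) P2=[3,0,1,7,4,4](0)
Move 3: P1 pit0 -> P1=[0,4,5,6,5,4](0) P2=[3,0,1,7,4,4](0)
Move 4: P1 pit2 -> P1=[0,4,0,7,6,5](1) P2=[4,0,1,7,4,4](0)
Move 5: P1 pit4 -> P1=[0,4,0,7,0,6](2) P2=[5,1,2,8,4,4](0)
Move 6: P1 pit1 -> P1=[0,0,1,8,1,7](2) P2=[5,1,2,8,4,4](0)

Answer: 0 0 1 8 1 7 2 5 1 2 8 4 4 0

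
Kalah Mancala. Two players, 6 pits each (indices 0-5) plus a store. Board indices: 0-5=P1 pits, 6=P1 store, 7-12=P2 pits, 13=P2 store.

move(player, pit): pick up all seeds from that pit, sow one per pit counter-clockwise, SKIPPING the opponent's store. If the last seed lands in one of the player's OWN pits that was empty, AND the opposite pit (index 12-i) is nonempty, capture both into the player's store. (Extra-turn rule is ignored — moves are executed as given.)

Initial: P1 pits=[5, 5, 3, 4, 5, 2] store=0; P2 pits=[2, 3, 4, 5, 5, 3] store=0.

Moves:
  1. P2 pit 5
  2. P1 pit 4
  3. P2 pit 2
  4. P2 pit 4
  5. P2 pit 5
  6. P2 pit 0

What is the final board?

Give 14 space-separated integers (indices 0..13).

Move 1: P2 pit5 -> P1=[6,6,3,4,5,2](0) P2=[2,3,4,5,5,0](1)
Move 2: P1 pit4 -> P1=[6,6,3,4,0,3](1) P2=[3,4,5,5,5,0](1)
Move 3: P2 pit2 -> P1=[7,6,3,4,0,3](1) P2=[3,4,0,6,6,1](2)
Move 4: P2 pit4 -> P1=[8,7,4,5,0,3](1) P2=[3,4,0,6,0,2](3)
Move 5: P2 pit5 -> P1=[9,7,4,5,0,3](1) P2=[3,4,0,6,0,0](4)
Move 6: P2 pit0 -> P1=[9,7,4,5,0,3](1) P2=[0,5,1,7,0,0](4)

Answer: 9 7 4 5 0 3 1 0 5 1 7 0 0 4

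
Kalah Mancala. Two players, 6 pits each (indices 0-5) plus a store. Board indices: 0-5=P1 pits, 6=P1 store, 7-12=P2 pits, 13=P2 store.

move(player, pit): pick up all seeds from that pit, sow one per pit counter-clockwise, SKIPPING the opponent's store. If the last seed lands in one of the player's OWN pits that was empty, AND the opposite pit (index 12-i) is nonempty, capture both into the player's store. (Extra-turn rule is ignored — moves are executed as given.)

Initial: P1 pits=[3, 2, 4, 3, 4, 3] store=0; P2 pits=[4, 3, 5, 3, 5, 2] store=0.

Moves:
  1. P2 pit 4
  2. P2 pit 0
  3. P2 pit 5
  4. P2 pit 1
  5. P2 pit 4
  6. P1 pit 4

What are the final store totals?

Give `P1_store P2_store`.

Answer: 1 12

Derivation:
Move 1: P2 pit4 -> P1=[4,3,5,3,4,3](0) P2=[4,3,5,3,0,3](1)
Move 2: P2 pit0 -> P1=[4,0,5,3,4,3](0) P2=[0,4,6,4,0,3](5)
Move 3: P2 pit5 -> P1=[5,1,5,3,4,3](0) P2=[0,4,6,4,0,0](6)
Move 4: P2 pit1 -> P1=[0,1,5,3,4,3](0) P2=[0,0,7,5,1,0](12)
Move 5: P2 pit4 -> P1=[0,1,5,3,4,3](0) P2=[0,0,7,5,0,1](12)
Move 6: P1 pit4 -> P1=[0,1,5,3,0,4](1) P2=[1,1,7,5,0,1](12)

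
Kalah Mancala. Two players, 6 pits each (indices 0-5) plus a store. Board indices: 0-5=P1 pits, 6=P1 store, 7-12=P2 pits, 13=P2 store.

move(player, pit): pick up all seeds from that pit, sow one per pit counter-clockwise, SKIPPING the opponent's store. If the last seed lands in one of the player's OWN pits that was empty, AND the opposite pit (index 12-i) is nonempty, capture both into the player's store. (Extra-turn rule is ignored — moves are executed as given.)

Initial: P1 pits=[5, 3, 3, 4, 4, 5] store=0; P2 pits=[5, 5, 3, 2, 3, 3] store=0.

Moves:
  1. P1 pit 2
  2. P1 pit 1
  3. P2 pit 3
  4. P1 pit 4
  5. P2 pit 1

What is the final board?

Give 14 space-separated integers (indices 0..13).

Move 1: P1 pit2 -> P1=[5,3,0,5,5,6](0) P2=[5,5,3,2,3,3](0)
Move 2: P1 pit1 -> P1=[5,0,1,6,6,6](0) P2=[5,5,3,2,3,3](0)
Move 3: P2 pit3 -> P1=[5,0,1,6,6,6](0) P2=[5,5,3,0,4,4](0)
Move 4: P1 pit4 -> P1=[5,0,1,6,0,7](1) P2=[6,6,4,1,4,4](0)
Move 5: P2 pit1 -> P1=[6,0,1,6,0,7](1) P2=[6,0,5,2,5,5](1)

Answer: 6 0 1 6 0 7 1 6 0 5 2 5 5 1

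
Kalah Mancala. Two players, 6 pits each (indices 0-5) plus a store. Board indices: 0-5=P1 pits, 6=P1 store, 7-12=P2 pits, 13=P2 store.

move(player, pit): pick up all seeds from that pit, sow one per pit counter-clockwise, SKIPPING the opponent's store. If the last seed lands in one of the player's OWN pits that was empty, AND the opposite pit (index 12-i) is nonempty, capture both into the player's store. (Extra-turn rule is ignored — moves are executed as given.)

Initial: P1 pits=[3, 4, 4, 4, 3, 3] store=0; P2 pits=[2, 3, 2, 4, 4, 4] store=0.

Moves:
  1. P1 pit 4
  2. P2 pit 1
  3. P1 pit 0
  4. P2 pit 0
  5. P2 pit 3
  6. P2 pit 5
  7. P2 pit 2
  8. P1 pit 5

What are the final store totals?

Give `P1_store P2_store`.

Answer: 2 3

Derivation:
Move 1: P1 pit4 -> P1=[3,4,4,4,0,4](1) P2=[3,3,2,4,4,4](0)
Move 2: P2 pit1 -> P1=[3,4,4,4,0,4](1) P2=[3,0,3,5,5,4](0)
Move 3: P1 pit0 -> P1=[0,5,5,5,0,4](1) P2=[3,0,3,5,5,4](0)
Move 4: P2 pit0 -> P1=[0,5,5,5,0,4](1) P2=[0,1,4,6,5,4](0)
Move 5: P2 pit3 -> P1=[1,6,6,5,0,4](1) P2=[0,1,4,0,6,5](1)
Move 6: P2 pit5 -> P1=[2,7,7,6,0,4](1) P2=[0,1,4,0,6,0](2)
Move 7: P2 pit2 -> P1=[2,7,7,6,0,4](1) P2=[0,1,0,1,7,1](3)
Move 8: P1 pit5 -> P1=[2,7,7,6,0,0](2) P2=[1,2,1,1,7,1](3)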